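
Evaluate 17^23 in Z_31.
Using repeated squaring. 23 = 16 + 4 + 2 + 1 (binary 10111). Repeated squaring mod 31: 17^1 ≡ 17; 17^2 ≡ 17² = 289 ≡ 10; 17^4 ≡ 10² = 100 ≡ 7; 17^8 ≡ 7² = 49 ≡ 18; 17^16 ≡ 18² = 324 ≡ 14. Multiply: 17^23 = 17^16 × 17^4 × 17^2 × 17^1 ≡ 14 × 7 × 10 × 17 (mod 31): 14 × 7 = 98 ≡ 5; 5 × 10 = 50 ≡ 19; 19 × 17 = 323 ≡ 13. So 17^23 ≡ 13 (mod 31).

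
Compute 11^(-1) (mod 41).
11^(-1) ≡ 15 (mod 41). Verification: 11 × 15 = 165 ≡ 1 (mod 41)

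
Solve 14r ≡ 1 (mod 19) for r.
14^(-1) ≡ 15 (mod 19). Verification: 14 × 15 = 210 ≡ 1 (mod 19)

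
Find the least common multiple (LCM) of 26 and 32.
416

First find GCD(26, 32) using the Euclidean algorithm:
26 = 0 × 32 + 26
32 = 1 × 26 + 6
26 = 4 × 6 + 2
6 = 3 × 2 + 0
GCD(26, 32) = 2

LCM formula: LCM(a, b) = (a × b) / GCD(a, b)
LCM(26, 32) = (26 × 32) / 2
LCM(26, 32) = 832 / 2
LCM(26, 32) = 416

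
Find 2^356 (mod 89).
Using Fermat: 2^{88} ≡ 1 (mod 89). 356 ≡ 4 (mod 88). So 2^{356} ≡ 2^{4} ≡ 16 (mod 89)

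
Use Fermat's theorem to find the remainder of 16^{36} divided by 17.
1

By Fermat's Little Theorem, a^(p-1) ≡ 1 (mod p) for prime p and gcd(a, p) = 1
Here p = 17, so 16^16 ≡ 1 (mod 17)
We can reduce the exponent: 36 mod 16 = 4
So 16^36 ≡ 16^4 (mod 17)
Computing: 16^4 mod 17 = 1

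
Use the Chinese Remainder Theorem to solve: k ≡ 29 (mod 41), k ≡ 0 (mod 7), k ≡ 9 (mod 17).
1505

Using the Chinese Remainder Theorem:
M = product of moduli = 4879
For equation 1: M_1 = 119, 119 ≡ 37 (mod 41), inverse of 119 mod 41 is 10 (check: 37 × 10 = 370 ≡ 1 (mod 41))
For equation 2: M_2 = 697, 697 ≡ 4 (mod 7), inverse of 697 mod 7 is 2 (check: 4 × 2 = 8 ≡ 1 (mod 7))
For equation 3: M_3 = 287, 287 ≡ 15 (mod 17), inverse of 287 mod 17 is 8 (check: 15 × 8 = 120 ≡ 1 (mod 17))
Combine: k ≡ Σ r_i×M_i×(M_i⁻¹ mod m_i) = 29×119×10 + 0×697×2 + 9×287×8 = 34510 + 0 + 20664 = 55174
55174 mod 4879 = 1505
k ≡ 1505 (mod 4879)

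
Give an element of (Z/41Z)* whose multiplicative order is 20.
2 has order 20 mod 41 since 2^{20} ≡ 1 (mod 41) and no smaller power works.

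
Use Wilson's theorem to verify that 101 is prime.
(100)! mod 101 = 100. Since this equals -1 (mod 101), Wilson confirms 101 is prime.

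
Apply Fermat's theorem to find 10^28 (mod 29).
By Fermat's Little Theorem, 10^{28} ≡ 1 (mod 29) since 29 is prime and gcd(10, 29) = 1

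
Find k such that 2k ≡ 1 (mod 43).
2^(-1) ≡ 22 (mod 43). Verification: 2 × 22 = 44 ≡ 1 (mod 43)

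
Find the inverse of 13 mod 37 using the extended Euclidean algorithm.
Extended GCD: 13(-17) + 37(6) = 1. So 13^(-1) ≡ 20 ≡ 20 (mod 37). Verify: 13 × 20 = 260 ≡ 1 (mod 37)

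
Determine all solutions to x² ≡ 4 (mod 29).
The square roots of 4 mod 29 are 27 and 2. Verify: 27² = 729 ≡ 4 (mod 29)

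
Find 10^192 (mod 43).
Using Fermat: 10^{42} ≡ 1 (mod 43). 192 ≡ 24 (mod 42). So 10^{192} ≡ 10^{24} ≡ 11 (mod 43)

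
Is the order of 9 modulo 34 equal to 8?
Yes, ord_34(9) = 8.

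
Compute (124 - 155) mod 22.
13

(124 - 155) = -31
-31 mod 22 = 13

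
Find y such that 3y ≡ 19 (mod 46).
37

Since gcd(3, 46) = 1 divides 19, a solution exists.
Multiply both sides by the inverse of 3 mod 46:
  3^(-1) mod 46 = 31
  x ≡ 31 × 19 ≡ 589 ≡ 37 (mod 46)
Verification: 3 × 37 = 111 = 2 × 46 + 19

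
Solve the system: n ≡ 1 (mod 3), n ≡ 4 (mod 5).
M = 3 × 5 = 15. M₁ = 5, y₁ ≡ 2 (mod 3). M₂ = 3, y₂ ≡ 2 (mod 5). n = 1×5×2 + 4×3×2 ≡ 4 (mod 15)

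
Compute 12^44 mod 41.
Using Fermat: 12^{40} ≡ 1 (mod 41). 44 ≡ 4 (mod 40). So 12^{44} ≡ 12^{4} ≡ 31 (mod 41)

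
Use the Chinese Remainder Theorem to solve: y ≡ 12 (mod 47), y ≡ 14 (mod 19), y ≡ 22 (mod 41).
16791

Using the Chinese Remainder Theorem:
M = product of moduli = 36613
For equation 1: M_1 = 779, 779 ≡ 27 (mod 47), inverse of 779 mod 47 is 7 (check: 27 × 7 = 189 ≡ 1 (mod 47))
For equation 2: M_2 = 1927, 1927 ≡ 8 (mod 19), inverse of 1927 mod 19 is 12 (check: 8 × 12 = 96 ≡ 1 (mod 19))
For equation 3: M_3 = 893, 893 ≡ 32 (mod 41), inverse of 893 mod 41 is 9 (check: 32 × 9 = 288 ≡ 1 (mod 41))
Combine: y ≡ Σ r_i×M_i×(M_i⁻¹ mod m_i) = 12×779×7 + 14×1927×12 + 22×893×9 = 65436 + 323736 + 176814 = 565986
565986 mod 36613 = 16791
y ≡ 16791 (mod 36613)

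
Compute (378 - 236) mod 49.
44

(378 - 236) = 142
142 mod 49 = 44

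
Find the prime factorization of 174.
2 × 3 × 29

Divide by primes starting from smallest:
174 ÷ 2 = 87
87 ÷ 3 = 29
29 ÷ 29 = 1

174 = 2 × 3 × 29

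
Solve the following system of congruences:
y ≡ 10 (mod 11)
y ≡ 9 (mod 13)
87

Using the Chinese Remainder Theorem:
M = product of moduli = 143
For equation 1: M_1 = 13, 13 ≡ 2 (mod 11), inverse of 13 mod 11 is 6 (check: 2 × 6 = 12 ≡ 1 (mod 11))
For equation 2: M_2 = 11, 11 ≡ 11 (mod 13), inverse of 11 mod 13 is 6 (check: 11 × 6 = 66 ≡ 1 (mod 13))
Combine: y ≡ Σ r_i×M_i×(M_i⁻¹ mod m_i) = 10×13×6 + 9×11×6 = 780 + 594 = 1374
1374 mod 143 = 87
y ≡ 87 (mod 143)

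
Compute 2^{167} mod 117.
59

Using successive squaring:
Binary expansion of 167: 10100111
Powers of 2 mod 117 (each is the square of the previous):
  2^1 ≡ 2 (mod 117)
  2^2 ≡ 2² = 4 ≡ 4 (mod 117)
  2^4 ≡ 4² = 16 ≡ 16 (mod 117)
  2^8 ≡ 16² = 256 ≡ 22 (mod 117)
  2^16 ≡ 22² = 484 ≡ 16 (mod 117)
  2^32 ≡ 16² = 256 ≡ 22 (mod 117)
  2^64 ≡ 22² = 484 ≡ 16 (mod 117)
  2^128 ≡ 16² = 256 ≡ 22 (mod 117)
167 = 128 + 32 + 4 + 2 + 1, so 2^167 = 2^128 × 2^32 × 2^4 × 2^2 × 2^1 ≡ 22 × 22 × 16 × 4 × 2 (mod 117)
Multiplying step by step:
  22 × 22 = 484 ≡ 16 (mod 117)
  16 × 16 = 256 ≡ 22 (mod 117)
  22 × 4 = 88 ≡ 88 (mod 117)
  88 × 2 = 176 ≡ 59 (mod 117)
Result: 2^167 ≡ 59 (mod 117)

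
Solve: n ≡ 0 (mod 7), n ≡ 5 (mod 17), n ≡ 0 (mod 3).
M = 7 × 17 × 3 = 357. M₁ = 51, y₁ ≡ 4 (mod 7). M₂ = 21, y₂ ≡ 13 (mod 17). M₃ = 119, y₃ ≡ 2 (mod 3). n = 0×51×4 + 5×21×13 + 0×119×2 ≡ 294 (mod 357)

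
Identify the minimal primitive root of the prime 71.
p - 1 = 70 has prime divisors 2, 5, 7. h is a primitive root mod 71 iff h^(70/q) ≢ 1 (mod 71) for each such q.
h = 2: 2^35 ≡ 1, 2^14 ≡ 54, 2^10 ≡ 30 (mod 71); 2^35 ≡ 1, so not a primitive root.
h = 3: 3^35 ≡ 1, 3^14 ≡ 54, 3^10 ≡ 48 (mod 71); 3^35 ≡ 1, so not a primitive root.
h = 4: 4^35 ≡ 1, 4^14 ≡ 5, 4^10 ≡ 48 (mod 71); 4^35 ≡ 1, so not a primitive root.
h = 5: 5^35 ≡ 1, 5^14 ≡ 57, 5^10 ≡ 1 (mod 71); 5^35 ≡ 1, so not a primitive root.
h = 6: 6^35 ≡ 1, 6^14 ≡ 5, 6^10 ≡ 20 (mod 71); 6^35 ≡ 1, so not a primitive root.
h = 7: 7^35 ≡ 70, 7^14 ≡ 54, 7^10 ≡ 45 (mod 71); none is 1, so 7 has order 70 and is a primitive root.
The smallest primitive root mod 71 is g = 7.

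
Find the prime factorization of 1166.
2 × 11 × 53

Divide by primes starting from smallest:
1166 ÷ 2 = 583
583 ÷ 11 = 53
53 ÷ 53 = 1

1166 = 2 × 11 × 53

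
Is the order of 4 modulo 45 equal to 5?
No, the actual order is 6, not 5.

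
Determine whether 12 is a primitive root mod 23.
p - 1 = 22 has prime divisors 2, 11. Check 12^(22/q) mod 23 for each: 12^(22/2) = 12^11 ≡ 1, 12^(22/11) = 12^2 ≡ 6 (mod 23). Since 12^11 ≡ 1 (mod 23), the order of 12 divides 11 (in fact the order is 11) ≠ 22, so it is not a primitive root.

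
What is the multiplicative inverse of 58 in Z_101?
54

Using Extended Euclidean Algorithm:
gcd(58, 101) = 1
Bezout coefficients: 58 × -47 + 101 × 27 = 1
So 58 × -47 ≡ 1 (mod 101)
The inverse is -47 mod 101 = 54
Verification: 58 × 54 = 3132 = 31 × 101 + 1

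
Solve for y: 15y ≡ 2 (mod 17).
16

Since gcd(15, 17) = 1 divides 2, a solution exists.
Multiply both sides by the inverse of 15 mod 17:
  15^(-1) mod 17 = 8
  x ≡ 8 × 2 ≡ 16 ≡ 16 (mod 17)
Verification: 15 × 16 = 240 = 14 × 17 + 2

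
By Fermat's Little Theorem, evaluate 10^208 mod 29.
By Fermat: 10^{28} ≡ 1 (mod 29). 208 = 7×28 + 12. So 10^{208} ≡ 10^{12} ≡ 20 (mod 29)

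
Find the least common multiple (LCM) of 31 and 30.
930

First find GCD(31, 30) using the Euclidean algorithm:
31 = 1 × 30 + 1
30 = 30 × 1 + 0
GCD(31, 30) = 1

LCM formula: LCM(a, b) = (a × b) / GCD(a, b)
LCM(31, 30) = (31 × 30) / 1
LCM(31, 30) = 930 / 1
LCM(31, 30) = 930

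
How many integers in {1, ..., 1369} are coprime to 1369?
1332

Prime factorization: 1369 = 37^2
Using the formula φ(n) = n × Π(1 - 1/p) for each prime factor p:
φ(1369) = 1369 × (1 - 1/37)
φ(1369) = 1332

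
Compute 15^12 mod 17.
Using repeated squaring. 12 = 8 + 4 (binary 1100). Repeated squaring mod 17: 15^1 ≡ 15; 15^2 ≡ 15² = 225 ≡ 4; 15^4 ≡ 4² = 16 ≡ 16; 15^8 ≡ 16² = 256 ≡ 1. Multiply: 15^12 = 15^8 × 15^4 ≡ 1 × 16 (mod 17): 1 × 16 = 16 ≡ 16. So 15^12 ≡ 16 (mod 17).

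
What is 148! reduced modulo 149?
By Wilson's theorem, (148)! ≡ -1 ≡ 148 (mod 149)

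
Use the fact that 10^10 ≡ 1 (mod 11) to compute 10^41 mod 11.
By Fermat: 10^{10} ≡ 1 (mod 11). 41 = 4×10 + 1. So 10^{41} ≡ 10^{1} ≡ 10 (mod 11)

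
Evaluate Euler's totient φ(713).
660

Prime factorization: 713 = 23 × 31
Using the formula φ(n) = n × Π(1 - 1/p) for each prime factor p:
φ(713) = 713 × (1 - 1/23) × (1 - 1/31)
φ(713) = 660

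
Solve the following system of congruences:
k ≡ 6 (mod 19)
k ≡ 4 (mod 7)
25

Using the Chinese Remainder Theorem:
M = product of moduli = 133
For equation 1: M_1 = 7, 7 ≡ 7 (mod 19), inverse of 7 mod 19 is 11 (check: 7 × 11 = 77 ≡ 1 (mod 19))
For equation 2: M_2 = 19, 19 ≡ 5 (mod 7), inverse of 19 mod 7 is 3 (check: 5 × 3 = 15 ≡ 1 (mod 7))
Combine: k ≡ Σ r_i×M_i×(M_i⁻¹ mod m_i) = 6×7×11 + 4×19×3 = 462 + 228 = 690
690 mod 133 = 25
k ≡ 25 (mod 133)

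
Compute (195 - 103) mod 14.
8

(195 - 103) = 92
92 mod 14 = 8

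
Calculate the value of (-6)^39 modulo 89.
Using repeated squaring. (-6) ≡ 83 (mod 89). 39 = 32 + 4 + 2 + 1 (binary 100111). Repeated squaring mod 89: 83^1 ≡ 83; 83^2 ≡ 83² = 6889 ≡ 36; 83^4 ≡ 36² = 1296 ≡ 50; 83^8 ≡ 50² = 2500 ≡ 8; 83^16 ≡ 8² = 64 ≡ 64; 83^32 ≡ 64² = 4096 ≡ 2. Multiply: (-6)^39 ≡ 83^32 × 83^4 × 83^2 × 83^1 ≡ 2 × 50 × 36 × 83 (mod 89): 2 × 50 = 100 ≡ 11; 11 × 36 = 396 ≡ 40; 40 × 83 = 3320 ≡ 27. So (-6)^39 ≡ 27 (mod 89).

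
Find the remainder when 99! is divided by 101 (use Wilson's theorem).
(100)! = (99)! × (100) ≡ -1 (mod 101). So (99)! ≡ -1 × (100)^(-1) ≡ (-1)×(-1) = 1 (mod 101)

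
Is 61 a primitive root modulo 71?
Yes

To verify, check if 61^(70/q) ≢ 1 (mod 71) for each prime divisor q of 70
Divisors of 70 = 70: [1, 2, 5, 7, 10, 14, 35, 70]
  61^(70/2) = 61^35 ≡ 70 (mod 71)
  61^(70/5) = 61^14 ≡ 25 (mod 71)
  61^(70/7) = 61^10 ≡ 30 (mod 71)
Conclusion: 61 is a primitive root modulo 71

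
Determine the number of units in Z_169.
156

Prime factorization: 169 = 13^2
Using the formula φ(n) = n × Π(1 - 1/p) for each prime factor p:
φ(169) = 169 × (1 - 1/13)
φ(169) = 156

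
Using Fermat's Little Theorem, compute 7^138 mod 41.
By Fermat: 7^{40} ≡ 1 (mod 41). 138 = 3×40 + 18. So 7^{138} ≡ 7^{18} ≡ 5 (mod 41)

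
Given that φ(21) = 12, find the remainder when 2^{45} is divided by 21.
By Euler: 2^{12} ≡ 1 (mod 21) since gcd(2, 21) = 1. 45 = 3×12 + 9. So 2^{45} ≡ 2^{9} ≡ 8 (mod 21)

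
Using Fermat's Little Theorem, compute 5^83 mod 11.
By Fermat: 5^{10} ≡ 1 (mod 11). 83 = 8×10 + 3. So 5^{83} ≡ 5^{3} ≡ 4 (mod 11)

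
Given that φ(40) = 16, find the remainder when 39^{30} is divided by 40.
By Euler: 39^{16} ≡ 1 (mod 40) since gcd(39, 40) = 1. 30 = 1×16 + 14. So 39^{30} ≡ 39^{14} ≡ 1 (mod 40)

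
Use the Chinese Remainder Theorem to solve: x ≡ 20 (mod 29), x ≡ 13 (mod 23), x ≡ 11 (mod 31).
15883

Using the Chinese Remainder Theorem:
M = product of moduli = 20677
For equation 1: M_1 = 713, 713 ≡ 17 (mod 29), inverse of 713 mod 29 is 12 (check: 17 × 12 = 204 ≡ 1 (mod 29))
For equation 2: M_2 = 899, 899 ≡ 2 (mod 23), inverse of 899 mod 23 is 12 (check: 2 × 12 = 24 ≡ 1 (mod 23))
For equation 3: M_3 = 667, 667 ≡ 16 (mod 31), inverse of 667 mod 31 is 2 (check: 16 × 2 = 32 ≡ 1 (mod 31))
Combine: x ≡ Σ r_i×M_i×(M_i⁻¹ mod m_i) = 20×713×12 + 13×899×12 + 11×667×2 = 171120 + 140244 + 14674 = 326038
326038 mod 20677 = 15883
x ≡ 15883 (mod 20677)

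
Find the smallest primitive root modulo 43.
p - 1 = 42 has prime divisors 2, 3, 7. h is a primitive root mod 43 iff h^(42/q) ≢ 1 (mod 43) for each such q.
h = 2: 2^21 ≡ 42, 2^14 ≡ 1, 2^6 ≡ 21 (mod 43); 2^14 ≡ 1, so not a primitive root.
h = 3: 3^21 ≡ 42, 3^14 ≡ 36, 3^6 ≡ 41 (mod 43); none is 1, so 3 has order 42 and is a primitive root.
The smallest primitive root mod 43 is g = 3.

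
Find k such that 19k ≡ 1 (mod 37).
19^(-1) ≡ 2 (mod 37). Verification: 19 × 2 = 38 ≡ 1 (mod 37)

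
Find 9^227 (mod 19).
Using Fermat: 9^{18} ≡ 1 (mod 19). 227 ≡ 11 (mod 18). So 9^{227} ≡ 9^{11} ≡ 5 (mod 19)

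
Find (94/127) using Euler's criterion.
(94/127) = 94^{63} mod 127 = 1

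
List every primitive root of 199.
Primitive roots mod 199: {3, 6, 15, 22, 30, 34, 38, 39, 41, 44, 48, 54, 68, 69, 71, 73, 75, 77, 84, 87, 95, 97, 99, 105, 108, 110, 113, 118, 119, 120, 127, 129, 133, 134, 142, 143, 146, 148, 149, 150, 152, 153, 154, 163, 164, 166, 167, 168, 170, 173, 176, 179, 183, 185, 186, 189, 190, 192, 195, 197}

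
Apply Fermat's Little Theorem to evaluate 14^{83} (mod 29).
27

By Fermat's Little Theorem, a^(p-1) ≡ 1 (mod p) for prime p and gcd(a, p) = 1
Here p = 29, so 14^28 ≡ 1 (mod 29)
We can reduce the exponent: 83 mod 28 = 27
So 14^83 ≡ 14^27 (mod 29)
Computing: 14^27 mod 29 = 27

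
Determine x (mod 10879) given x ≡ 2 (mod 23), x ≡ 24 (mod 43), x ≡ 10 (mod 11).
10559

Using the Chinese Remainder Theorem:
M = product of moduli = 10879
For equation 1: M_1 = 473, 473 ≡ 13 (mod 23), inverse of 473 mod 23 is 16 (check: 13 × 16 = 208 ≡ 1 (mod 23))
For equation 2: M_2 = 253, 253 ≡ 38 (mod 43), inverse of 253 mod 43 is 17 (check: 38 × 17 = 646 ≡ 1 (mod 43))
For equation 3: M_3 = 989, 989 ≡ 10 (mod 11), inverse of 989 mod 11 is 10 (check: 10 × 10 = 100 ≡ 1 (mod 11))
Combine: x ≡ Σ r_i×M_i×(M_i⁻¹ mod m_i) = 2×473×16 + 24×253×17 + 10×989×10 = 15136 + 103224 + 98900 = 217260
217260 mod 10879 = 10559
x ≡ 10559 (mod 10879)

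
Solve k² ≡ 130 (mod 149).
The square roots of 130 mod 149 are 117 and 32. Verify: 117² = 13689 ≡ 130 (mod 149)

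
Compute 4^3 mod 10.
3 = 2 + 1 (binary 11). Repeated squaring mod 10: 4^1 ≡ 4; 4^2 ≡ 4² = 16 ≡ 6. Multiply: 4^3 = 4^2 × 4^1 ≡ 6 × 4 (mod 10): 6 × 4 = 24 ≡ 4. So 4^3 ≡ 4 (mod 10).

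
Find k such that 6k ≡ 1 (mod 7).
6

Since gcd(6, 7) = 1 divides 1, a solution exists.
Multiply both sides by the inverse of 6 mod 7:
  6^(-1) mod 7 = 6
  x ≡ 6 × 1 ≡ 6 ≡ 6 (mod 7)
Verification: 6 × 6 = 36 = 5 × 7 + 1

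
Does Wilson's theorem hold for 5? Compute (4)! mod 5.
(4)! mod 5 = 4. Since this equals -1 (mod 5), Wilson confirms 5 is prime.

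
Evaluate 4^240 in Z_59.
Using Fermat: 4^{58} ≡ 1 (mod 59). 240 ≡ 8 (mod 58). So 4^{240} ≡ 4^{8} ≡ 46 (mod 59)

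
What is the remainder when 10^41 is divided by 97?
Using repeated squaring. 41 = 32 + 8 + 1 (binary 101001). Repeated squaring mod 97: 10^1 ≡ 10; 10^2 ≡ 10² = 100 ≡ 3; 10^4 ≡ 3² = 9 ≡ 9; 10^8 ≡ 9² = 81 ≡ 81; 10^16 ≡ 81² = 6561 ≡ 62; 10^32 ≡ 62² = 3844 ≡ 61. Multiply: 10^41 = 10^32 × 10^8 × 10^1 ≡ 61 × 81 × 10 (mod 97): 61 × 81 = 4941 ≡ 91; 91 × 10 = 910 ≡ 37. So 10^41 ≡ 37 (mod 97).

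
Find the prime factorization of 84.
2^2 × 3 × 7

Divide by primes starting from smallest:
84 ÷ 2 = 42
42 ÷ 2 = 21
21 ÷ 3 = 7
7 ÷ 7 = 1

84 = 2^2 × 3 × 7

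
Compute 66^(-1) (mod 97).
25

Using Extended Euclidean Algorithm:
gcd(66, 97) = 1
Bezout coefficients: 66 × 25 + 97 × -17 = 1
So 66 × 25 ≡ 1 (mod 97)
The inverse is 25 mod 97 = 25
Verification: 66 × 25 = 1650 = 17 × 97 + 1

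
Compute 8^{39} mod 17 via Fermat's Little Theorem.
15

By Fermat's Little Theorem, a^(p-1) ≡ 1 (mod p) for prime p and gcd(a, p) = 1
Here p = 17, so 8^16 ≡ 1 (mod 17)
We can reduce the exponent: 39 mod 16 = 7
So 8^39 ≡ 8^7 (mod 17)
Computing: 8^7 mod 17 = 15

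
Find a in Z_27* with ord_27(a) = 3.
10 has order 3 mod 27 since 10^{3} ≡ 1 (mod 27) and no smaller power works.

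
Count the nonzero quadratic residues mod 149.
For prime 149, there are (p-1)/2 = (149-1)/2 = 74 quadratic residues (excluding 0).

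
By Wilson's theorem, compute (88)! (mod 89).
By Wilson's theorem, (88)! ≡ -1 ≡ 88 (mod 89)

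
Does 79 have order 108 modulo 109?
p - 1 = 108 has prime divisors 2, 3. Check 79^(108/q) mod 109 for each: 79^(108/2) = 79^54 ≡ 108, 79^(108/3) = 79^36 ≡ 45 (mod 109). None of these is 1, so 79 has order 108 = φ(109), so it is a primitive root mod 109.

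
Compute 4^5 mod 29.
5 = 4 + 1 (binary 101). Repeated squaring mod 29: 4^1 ≡ 4; 4^2 ≡ 4² = 16 ≡ 16; 4^4 ≡ 16² = 256 ≡ 24. Multiply: 4^5 = 4^4 × 4^1 ≡ 24 × 4 (mod 29): 24 × 4 = 96 ≡ 9. So 4^5 ≡ 9 (mod 29).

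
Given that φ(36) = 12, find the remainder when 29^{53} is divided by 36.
By Euler: 29^{12} ≡ 1 (mod 36) since gcd(29, 36) = 1. 53 = 4×12 + 5. So 29^{53} ≡ 29^{5} ≡ 5 (mod 36)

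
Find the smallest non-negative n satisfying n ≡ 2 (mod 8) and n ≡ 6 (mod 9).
M = 8 × 9 = 72. M₁ = 9, y₁ ≡ 1 (mod 8). M₂ = 8, y₂ ≡ 8 (mod 9). n = 2×9×1 + 6×8×8 ≡ 42 (mod 72)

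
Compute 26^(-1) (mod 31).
6

Using Extended Euclidean Algorithm:
gcd(26, 31) = 1
Bezout coefficients: 26 × 6 + 31 × -5 = 1
So 26 × 6 ≡ 1 (mod 31)
The inverse is 6 mod 31 = 6
Verification: 26 × 6 = 156 = 5 × 31 + 1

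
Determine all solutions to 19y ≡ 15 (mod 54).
15

Since gcd(19, 54) = 1 divides 15, a solution exists.
Multiply both sides by the inverse of 19 mod 54:
  19^(-1) mod 54 = 37
  x ≡ 37 × 15 ≡ 555 ≡ 15 (mod 54)
Verification: 19 × 15 = 285 = 5 × 54 + 15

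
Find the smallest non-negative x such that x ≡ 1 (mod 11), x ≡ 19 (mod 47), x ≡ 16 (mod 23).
8526

Using the Chinese Remainder Theorem:
M = product of moduli = 11891
For equation 1: M_1 = 1081, 1081 ≡ 3 (mod 11), inverse of 1081 mod 11 is 4 (check: 3 × 4 = 12 ≡ 1 (mod 11))
For equation 2: M_2 = 253, 253 ≡ 18 (mod 47), inverse of 253 mod 47 is 34 (check: 18 × 34 = 612 ≡ 1 (mod 47))
For equation 3: M_3 = 517, 517 ≡ 11 (mod 23), inverse of 517 mod 23 is 21 (check: 11 × 21 = 231 ≡ 1 (mod 23))
Combine: x ≡ Σ r_i×M_i×(M_i⁻¹ mod m_i) = 1×1081×4 + 19×253×34 + 16×517×21 = 4324 + 163438 + 173712 = 341474
341474 mod 11891 = 8526
x ≡ 8526 (mod 11891)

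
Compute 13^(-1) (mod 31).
13^(-1) ≡ 12 (mod 31). Verification: 13 × 12 = 156 ≡ 1 (mod 31)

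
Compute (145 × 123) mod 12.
3

(145 × 123) = 17835
17835 mod 12 = 3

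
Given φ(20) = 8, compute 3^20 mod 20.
By Euler: 3^{8} ≡ 1 (mod 20) since gcd(3, 20) = 1. 20 = 2×8 + 4. So 3^{20} ≡ 3^{4} ≡ 1 (mod 20)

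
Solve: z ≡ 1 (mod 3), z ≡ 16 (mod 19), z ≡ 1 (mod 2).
M = 3 × 19 × 2 = 114. M₁ = 38, y₁ ≡ 2 (mod 3). M₂ = 6, y₂ ≡ 16 (mod 19). M₃ = 57, y₃ ≡ 1 (mod 2). z = 1×38×2 + 16×6×16 + 1×57×1 ≡ 73 (mod 114)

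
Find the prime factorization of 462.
2 × 3 × 7 × 11

Divide by primes starting from smallest:
462 ÷ 2 = 231
231 ÷ 3 = 77
77 ÷ 7 = 11
11 ÷ 11 = 1

462 = 2 × 3 × 7 × 11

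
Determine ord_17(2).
Powers of 2 mod 17: 2^1≡2, 2^2≡4, 2^3≡8, 2^4≡16, 2^5≡15, 2^6≡13, 2^7≡9, 2^8≡1. Order = 8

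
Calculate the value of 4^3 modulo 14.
3 = 2 + 1 (binary 11). Repeated squaring mod 14: 4^1 ≡ 4; 4^2 ≡ 4² = 16 ≡ 2. Multiply: 4^3 = 4^2 × 4^1 ≡ 2 × 4 (mod 14): 2 × 4 = 8 ≡ 8. So 4^3 ≡ 8 (mod 14).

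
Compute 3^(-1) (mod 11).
3^(-1) ≡ 4 (mod 11). Verification: 3 × 4 = 12 ≡ 1 (mod 11)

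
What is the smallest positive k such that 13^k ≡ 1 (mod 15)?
Powers of 13 mod 15: 13^1≡13, 13^2≡4, 13^3≡7, 13^4≡1. Order = 4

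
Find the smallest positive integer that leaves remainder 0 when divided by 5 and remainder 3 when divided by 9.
M = 5 × 9 = 45. M₁ = 9, y₁ ≡ 4 (mod 5). M₂ = 5, y₂ ≡ 2 (mod 9). r = 0×9×4 + 3×5×2 ≡ 30 (mod 45). The smallest positive such number is 30.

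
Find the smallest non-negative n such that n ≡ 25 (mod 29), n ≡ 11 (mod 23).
402

Using the Chinese Remainder Theorem:
M = product of moduli = 667
For equation 1: M_1 = 23, 23 ≡ 23 (mod 29), inverse of 23 mod 29 is 24 (check: 23 × 24 = 552 ≡ 1 (mod 29))
For equation 2: M_2 = 29, 29 ≡ 6 (mod 23), inverse of 29 mod 23 is 4 (check: 6 × 4 = 24 ≡ 1 (mod 23))
Combine: n ≡ Σ r_i×M_i×(M_i⁻¹ mod m_i) = 25×23×24 + 11×29×4 = 13800 + 1276 = 15076
15076 mod 667 = 402
n ≡ 402 (mod 667)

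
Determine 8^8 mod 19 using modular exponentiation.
8 = 8 (binary 1000). Repeated squaring mod 19: 8^1 ≡ 8; 8^2 ≡ 8² = 64 ≡ 7; 8^4 ≡ 7² = 49 ≡ 11; 8^8 ≡ 11² = 121 ≡ 7. So 8^8 ≡ 7 (mod 19).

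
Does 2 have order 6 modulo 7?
p - 1 = 6 has prime divisors 2, 3. Check 2^(6/q) mod 7 for each: 2^(6/2) = 2^3 ≡ 1, 2^(6/3) = 2^2 ≡ 4 (mod 7). Since 2^3 ≡ 1 (mod 7), the order of 2 divides 3 (in fact the order is 3) ≠ 6, so it is not a primitive root.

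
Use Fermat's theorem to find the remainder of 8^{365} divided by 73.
64

By Fermat's Little Theorem, a^(p-1) ≡ 1 (mod p) for prime p and gcd(a, p) = 1
Here p = 73, so 8^72 ≡ 1 (mod 73)
We can reduce the exponent: 365 mod 72 = 5
So 8^365 ≡ 8^5 (mod 73)
Computing: 8^5 mod 73 = 64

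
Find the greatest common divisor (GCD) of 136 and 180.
4

Using the Euclidean algorithm:
136 = 0 × 180 + 136
180 = 1 × 136 + 44
136 = 3 × 44 + 4
44 = 11 × 4 + 0

GCD(136, 180) = 4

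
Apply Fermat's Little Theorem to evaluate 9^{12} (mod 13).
1

By Fermat's Little Theorem, a^(p-1) ≡ 1 (mod p) for prime p and gcd(a, p) = 1
Here p = 13, so 9^12 ≡ 1 (mod 13)
We can reduce the exponent: 12 mod 12 = 0
So 9^12 ≡ 9^0 (mod 13)
Computing: 9^0 mod 13 = 1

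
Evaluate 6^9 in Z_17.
9 = 8 + 1 (binary 1001). Repeated squaring mod 17: 6^1 ≡ 6; 6^2 ≡ 6² = 36 ≡ 2; 6^4 ≡ 2² = 4 ≡ 4; 6^8 ≡ 4² = 16 ≡ 16. Multiply: 6^9 = 6^8 × 6^1 ≡ 16 × 6 (mod 17): 16 × 6 = 96 ≡ 11. So 6^9 ≡ 11 (mod 17).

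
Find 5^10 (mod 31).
10 = 8 + 2 (binary 1010). Repeated squaring mod 31: 5^1 ≡ 5; 5^2 ≡ 5² = 25 ≡ 25; 5^4 ≡ 25² = 625 ≡ 5; 5^8 ≡ 5² = 25 ≡ 25. Multiply: 5^10 = 5^8 × 5^2 ≡ 25 × 25 (mod 31): 25 × 25 = 625 ≡ 5. So 5^10 ≡ 5 (mod 31).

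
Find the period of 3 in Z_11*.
Powers of 3 mod 11: 3^1≡3, 3^2≡9, 3^3≡5, 3^4≡4, 3^5≡1. Order = 5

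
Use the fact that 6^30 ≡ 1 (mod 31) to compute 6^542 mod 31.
By Fermat: 6^{30} ≡ 1 (mod 31). 542 ≡ 2 (mod 30). So 6^{542} ≡ 6^{2} ≡ 5 (mod 31)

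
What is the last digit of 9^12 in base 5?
Using Fermat: 9^{4} ≡ 1 (mod 5). 12 ≡ 0 (mod 4). So 9^{12} ≡ 9^{0} ≡ 1 (mod 5)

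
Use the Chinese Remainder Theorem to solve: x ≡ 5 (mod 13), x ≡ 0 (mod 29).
174

Using the Chinese Remainder Theorem:
M = product of moduli = 377
For equation 1: M_1 = 29, 29 ≡ 3 (mod 13), inverse of 29 mod 13 is 9 (check: 3 × 9 = 27 ≡ 1 (mod 13))
For equation 2: M_2 = 13, 13 ≡ 13 (mod 29), inverse of 13 mod 29 is 9 (check: 13 × 9 = 117 ≡ 1 (mod 29))
Combine: x ≡ Σ r_i×M_i×(M_i⁻¹ mod m_i) = 5×29×9 + 0×13×9 = 1305 + 0 = 1305
1305 mod 377 = 174
x ≡ 174 (mod 377)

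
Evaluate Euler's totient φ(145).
112

Prime factorization: 145 = 5 × 29
Using the formula φ(n) = n × Π(1 - 1/p) for each prime factor p:
φ(145) = 145 × (1 - 1/5) × (1 - 1/29)
φ(145) = 112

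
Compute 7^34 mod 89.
Using repeated squaring. 34 = 32 + 2 (binary 100010). Repeated squaring mod 89: 7^1 ≡ 7; 7^2 ≡ 7² = 49 ≡ 49; 7^4 ≡ 49² = 2401 ≡ 87; 7^8 ≡ 87² = 7569 ≡ 4; 7^16 ≡ 4² = 16 ≡ 16; 7^32 ≡ 16² = 256 ≡ 78. Multiply: 7^34 = 7^32 × 7^2 ≡ 78 × 49 (mod 89): 78 × 49 = 3822 ≡ 84. So 7^34 ≡ 84 (mod 89).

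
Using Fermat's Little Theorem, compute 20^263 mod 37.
By Fermat: 20^{36} ≡ 1 (mod 37). 263 ≡ 11 (mod 36). So 20^{263} ≡ 20^{11} ≡ 5 (mod 37)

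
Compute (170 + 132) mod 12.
2

(170 + 132) = 302
302 mod 12 = 2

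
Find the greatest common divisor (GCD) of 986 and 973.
1

Using the Euclidean algorithm:
986 = 1 × 973 + 13
973 = 74 × 13 + 11
13 = 1 × 11 + 2
11 = 5 × 2 + 1
2 = 2 × 1 + 0

GCD(986, 973) = 1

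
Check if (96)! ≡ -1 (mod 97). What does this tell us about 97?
(96)! mod 97 = 96. Since this equals -1 (mod 97), Wilson confirms 97 is prime.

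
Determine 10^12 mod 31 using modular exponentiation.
Using repeated squaring. 12 = 8 + 4 (binary 1100). Repeated squaring mod 31: 10^1 ≡ 10; 10^2 ≡ 10² = 100 ≡ 7; 10^4 ≡ 7² = 49 ≡ 18; 10^8 ≡ 18² = 324 ≡ 14. Multiply: 10^12 = 10^8 × 10^4 ≡ 14 × 18 (mod 31): 14 × 18 = 252 ≡ 4. So 10^12 ≡ 4 (mod 31).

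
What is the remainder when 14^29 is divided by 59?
Using repeated squaring. 29 = 16 + 8 + 4 + 1 (binary 11101). Repeated squaring mod 59: 14^1 ≡ 14; 14^2 ≡ 14² = 196 ≡ 19; 14^4 ≡ 19² = 361 ≡ 7; 14^8 ≡ 7² = 49 ≡ 49; 14^16 ≡ 49² = 2401 ≡ 41. Multiply: 14^29 = 14^16 × 14^8 × 14^4 × 14^1 ≡ 41 × 49 × 7 × 14 (mod 59): 41 × 49 = 2009 ≡ 3; 3 × 7 = 21 ≡ 21; 21 × 14 = 294 ≡ 58. So 14^29 ≡ 58 (mod 59).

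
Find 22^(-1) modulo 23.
22

Using Extended Euclidean Algorithm:
gcd(22, 23) = 1
Bezout coefficients: 22 × -1 + 23 × 1 = 1
So 22 × -1 ≡ 1 (mod 23)
The inverse is -1 mod 23 = 22
Verification: 22 × 22 = 484 = 21 × 23 + 1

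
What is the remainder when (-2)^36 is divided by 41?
Using repeated squaring. (-2) ≡ 39 (mod 41). 36 = 32 + 4 (binary 100100). Repeated squaring mod 41: 39^1 ≡ 39; 39^2 ≡ 39² = 1521 ≡ 4; 39^4 ≡ 4² = 16 ≡ 16; 39^8 ≡ 16² = 256 ≡ 10; 39^16 ≡ 10² = 100 ≡ 18; 39^32 ≡ 18² = 324 ≡ 37. Multiply: (-2)^36 ≡ 39^32 × 39^4 ≡ 37 × 16 (mod 41): 37 × 16 = 592 ≡ 18. So (-2)^36 ≡ 18 (mod 41).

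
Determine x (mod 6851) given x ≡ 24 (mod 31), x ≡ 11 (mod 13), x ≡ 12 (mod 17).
6472

Using the Chinese Remainder Theorem:
M = product of moduli = 6851
For equation 1: M_1 = 221, 221 ≡ 4 (mod 31), inverse of 221 mod 31 is 8 (check: 4 × 8 = 32 ≡ 1 (mod 31))
For equation 2: M_2 = 527, 527 ≡ 7 (mod 13), inverse of 527 mod 13 is 2 (check: 7 × 2 = 14 ≡ 1 (mod 13))
For equation 3: M_3 = 403, 403 ≡ 12 (mod 17), inverse of 403 mod 17 is 10 (check: 12 × 10 = 120 ≡ 1 (mod 17))
Combine: x ≡ Σ r_i×M_i×(M_i⁻¹ mod m_i) = 24×221×8 + 11×527×2 + 12×403×10 = 42432 + 11594 + 48360 = 102386
102386 mod 6851 = 6472
x ≡ 6472 (mod 6851)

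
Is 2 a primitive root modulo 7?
No

To verify, check if 2^(6/q) ≢ 1 (mod 7) for each prime divisor q of 6
Divisors of 6 = 6: [1, 2, 3, 6]
  2^(6/2) = 2^3 ≡ 1 (mod 7)
  2^(6/3) = 2^2 ≡ 4 (mod 7)
Conclusion: 2 is not a primitive root modulo 7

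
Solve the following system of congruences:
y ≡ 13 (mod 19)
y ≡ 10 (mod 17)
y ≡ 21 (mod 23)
4345

Using the Chinese Remainder Theorem:
M = product of moduli = 7429
For equation 1: M_1 = 391, 391 ≡ 11 (mod 19), inverse of 391 mod 19 is 7 (check: 11 × 7 = 77 ≡ 1 (mod 19))
For equation 2: M_2 = 437, 437 ≡ 12 (mod 17), inverse of 437 mod 17 is 10 (check: 12 × 10 = 120 ≡ 1 (mod 17))
For equation 3: M_3 = 323, 323 ≡ 1 (mod 23), inverse of 323 mod 23 is 1 (check: 1 × 1 = 1 ≡ 1 (mod 23))
Combine: y ≡ Σ r_i×M_i×(M_i⁻¹ mod m_i) = 13×391×7 + 10×437×10 + 21×323×1 = 35581 + 43700 + 6783 = 86064
86064 mod 7429 = 4345
y ≡ 4345 (mod 7429)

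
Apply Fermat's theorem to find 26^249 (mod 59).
By Fermat: 26^{58} ≡ 1 (mod 59). 249 = 4×58 + 17. So 26^{249} ≡ 26^{17} ≡ 29 (mod 59)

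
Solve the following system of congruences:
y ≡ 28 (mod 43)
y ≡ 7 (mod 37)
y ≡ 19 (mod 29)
7037

Using the Chinese Remainder Theorem:
M = product of moduli = 46139
For equation 1: M_1 = 1073, 1073 ≡ 41 (mod 43), inverse of 1073 mod 43 is 21 (check: 41 × 21 = 861 ≡ 1 (mod 43))
For equation 2: M_2 = 1247, 1247 ≡ 26 (mod 37), inverse of 1247 mod 37 is 10 (check: 26 × 10 = 260 ≡ 1 (mod 37))
For equation 3: M_3 = 1591, 1591 ≡ 25 (mod 29), inverse of 1591 mod 29 is 7 (check: 25 × 7 = 175 ≡ 1 (mod 29))
Combine: y ≡ Σ r_i×M_i×(M_i⁻¹ mod m_i) = 28×1073×21 + 7×1247×10 + 19×1591×7 = 630924 + 87290 + 211603 = 929817
929817 mod 46139 = 7037
y ≡ 7037 (mod 46139)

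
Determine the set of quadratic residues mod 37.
QRs mod 37: {1, 3, 4, 7, 9, 10, 11, 12, 16, 21, 25, 26, 27, 28, 30, 33, 34, 36}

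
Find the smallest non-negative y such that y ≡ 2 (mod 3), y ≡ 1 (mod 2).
5

Using the Chinese Remainder Theorem:
M = product of moduli = 6
For equation 1: M_1 = 2, 2 ≡ 2 (mod 3), inverse of 2 mod 3 is 2 (check: 2 × 2 = 4 ≡ 1 (mod 3))
For equation 2: M_2 = 3, 3 ≡ 1 (mod 2), inverse of 3 mod 2 is 1 (check: 1 × 1 = 1 ≡ 1 (mod 2))
Combine: y ≡ Σ r_i×M_i×(M_i⁻¹ mod m_i) = 2×2×2 + 1×3×1 = 8 + 3 = 11
11 mod 6 = 5
y ≡ 5 (mod 6)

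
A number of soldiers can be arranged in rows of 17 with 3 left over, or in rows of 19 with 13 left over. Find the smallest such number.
M = 17 × 19 = 323. M₁ = 19, y₁ ≡ 9 (mod 17). M₂ = 17, y₂ ≡ 9 (mod 19). y = 3×19×9 + 13×17×9 ≡ 241 (mod 323). The smallest positive such number is 241.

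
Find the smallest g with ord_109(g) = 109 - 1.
p - 1 = 108 has prime divisors 2, 3. h is a primitive root mod 109 iff h^(108/q) ≢ 1 (mod 109) for each such q.
h = 2: 2^54 ≡ 108, 2^36 ≡ 1 (mod 109); 2^36 ≡ 1, so not a primitive root.
h = 3: 3^54 ≡ 1, 3^36 ≡ 63 (mod 109); 3^54 ≡ 1, so not a primitive root.
h = 4: 4^54 ≡ 1, 4^36 ≡ 1 (mod 109); 4^54 ≡ 1, so not a primitive root.
h = 5: 5^54 ≡ 1, 5^36 ≡ 63 (mod 109); 5^54 ≡ 1, so not a primitive root.
h = 6: 6^54 ≡ 108, 6^36 ≡ 63 (mod 109); none is 1, so 6 has order 108 and is a primitive root.
The smallest primitive root mod 109 is g = 6.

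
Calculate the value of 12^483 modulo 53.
Using Fermat: 12^{52} ≡ 1 (mod 53). 483 ≡ 15 (mod 52). So 12^{483} ≡ 12^{15} ≡ 26 (mod 53)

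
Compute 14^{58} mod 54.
22

Using successive squaring:
Binary expansion of 58: 111010
Powers of 14 mod 54 (each is the square of the previous):
  14^1 ≡ 14 (mod 54)
  14^2 ≡ 14² = 196 ≡ 34 (mod 54)
  14^4 ≡ 34² = 1156 ≡ 22 (mod 54)
  14^8 ≡ 22² = 484 ≡ 52 (mod 54)
  14^16 ≡ 52² = 2704 ≡ 4 (mod 54)
  14^32 ≡ 4² = 16 ≡ 16 (mod 54)
58 = 32 + 16 + 8 + 2, so 14^58 = 14^32 × 14^16 × 14^8 × 14^2 ≡ 16 × 4 × 52 × 34 (mod 54)
Multiplying step by step:
  16 × 4 = 64 ≡ 10 (mod 54)
  10 × 52 = 520 ≡ 34 (mod 54)
  34 × 34 = 1156 ≡ 22 (mod 54)
Result: 14^58 ≡ 22 (mod 54)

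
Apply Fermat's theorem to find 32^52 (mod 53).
By Fermat's Little Theorem, 32^{52} ≡ 1 (mod 53) since 53 is prime and gcd(32, 53) = 1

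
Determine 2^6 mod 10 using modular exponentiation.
6 = 4 + 2 (binary 110). Repeated squaring mod 10: 2^1 ≡ 2; 2^2 ≡ 2² = 4 ≡ 4; 2^4 ≡ 4² = 16 ≡ 6. Multiply: 2^6 = 2^4 × 2^2 ≡ 6 × 4 (mod 10): 6 × 4 = 24 ≡ 4. So 2^6 ≡ 4 (mod 10).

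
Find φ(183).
120

Prime factorization: 183 = 3 × 61
Using the formula φ(n) = n × Π(1 - 1/p) for each prime factor p:
φ(183) = 183 × (1 - 1/3) × (1 - 1/61)
φ(183) = 120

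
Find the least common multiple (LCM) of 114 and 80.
4560

First find GCD(114, 80) using the Euclidean algorithm:
114 = 1 × 80 + 34
80 = 2 × 34 + 12
34 = 2 × 12 + 10
12 = 1 × 10 + 2
10 = 5 × 2 + 0
GCD(114, 80) = 2

LCM formula: LCM(a, b) = (a × b) / GCD(a, b)
LCM(114, 80) = (114 × 80) / 2
LCM(114, 80) = 9120 / 2
LCM(114, 80) = 4560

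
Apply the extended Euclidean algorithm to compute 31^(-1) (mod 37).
Extended GCD: 31(6) + 37(-5) = 1. So 31^(-1) ≡ 6 ≡ 6 (mod 37). Verify: 31 × 6 = 186 ≡ 1 (mod 37)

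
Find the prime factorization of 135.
3^3 × 5

Divide by primes starting from smallest:
135 ÷ 3 = 45
45 ÷ 3 = 15
15 ÷ 3 = 5
5 ÷ 5 = 1

135 = 3^3 × 5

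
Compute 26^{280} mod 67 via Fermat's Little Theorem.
60

By Fermat's Little Theorem, a^(p-1) ≡ 1 (mod p) for prime p and gcd(a, p) = 1
Here p = 67, so 26^66 ≡ 1 (mod 67)
We can reduce the exponent: 280 mod 66 = 16
So 26^280 ≡ 26^16 (mod 67)
Computing: 26^16 mod 67 = 60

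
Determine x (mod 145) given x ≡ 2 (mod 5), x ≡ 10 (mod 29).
97

Using the Chinese Remainder Theorem:
M = product of moduli = 145
For equation 1: M_1 = 29, 29 ≡ 4 (mod 5), inverse of 29 mod 5 is 4 (check: 4 × 4 = 16 ≡ 1 (mod 5))
For equation 2: M_2 = 5, 5 ≡ 5 (mod 29), inverse of 5 mod 29 is 6 (check: 5 × 6 = 30 ≡ 1 (mod 29))
Combine: x ≡ Σ r_i×M_i×(M_i⁻¹ mod m_i) = 2×29×4 + 10×5×6 = 232 + 300 = 532
532 mod 145 = 97
x ≡ 97 (mod 145)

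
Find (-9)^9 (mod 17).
(-9) ≡ 8 (mod 17). 9 = 8 + 1 (binary 1001). Repeated squaring mod 17: 8^1 ≡ 8; 8^2 ≡ 8² = 64 ≡ 13; 8^4 ≡ 13² = 169 ≡ 16; 8^8 ≡ 16² = 256 ≡ 1. Multiply: (-9)^9 ≡ 8^8 × 8^1 ≡ 1 × 8 (mod 17): 1 × 8 = 8 ≡ 8. So (-9)^9 ≡ 8 (mod 17).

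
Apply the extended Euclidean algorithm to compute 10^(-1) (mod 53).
Extended GCD: 10(16) + 53(-3) = 1. So 10^(-1) ≡ 16 ≡ 16 (mod 53). Verify: 10 × 16 = 160 ≡ 1 (mod 53)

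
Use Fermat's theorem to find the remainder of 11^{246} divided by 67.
22

By Fermat's Little Theorem, a^(p-1) ≡ 1 (mod p) for prime p and gcd(a, p) = 1
Here p = 67, so 11^66 ≡ 1 (mod 67)
We can reduce the exponent: 246 mod 66 = 48
So 11^246 ≡ 11^48 (mod 67)
Computing: 11^48 mod 67 = 22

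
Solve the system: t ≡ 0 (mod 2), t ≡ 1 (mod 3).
M = 2 × 3 = 6. M₁ = 3, y₁ ≡ 1 (mod 2). M₂ = 2, y₂ ≡ 2 (mod 3). t = 0×3×1 + 1×2×2 ≡ 4 (mod 6)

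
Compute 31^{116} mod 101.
71

Using successive squaring:
Binary expansion of 116: 1110100
Powers of 31 mod 101 (each is the square of the previous):
  31^1 ≡ 31 (mod 101)
  31^2 ≡ 31² = 961 ≡ 52 (mod 101)
  31^4 ≡ 52² = 2704 ≡ 78 (mod 101)
  31^8 ≡ 78² = 6084 ≡ 24 (mod 101)
  31^16 ≡ 24² = 576 ≡ 71 (mod 101)
  31^32 ≡ 71² = 5041 ≡ 92 (mod 101)
  31^64 ≡ 92² = 8464 ≡ 81 (mod 101)
116 = 64 + 32 + 16 + 4, so 31^116 = 31^64 × 31^32 × 31^16 × 31^4 ≡ 81 × 92 × 71 × 78 (mod 101)
Multiplying step by step:
  81 × 92 = 7452 ≡ 79 (mod 101)
  79 × 71 = 5609 ≡ 54 (mod 101)
  54 × 78 = 4212 ≡ 71 (mod 101)
Result: 31^116 ≡ 71 (mod 101)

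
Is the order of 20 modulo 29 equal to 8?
No, the actual order is 7, not 8.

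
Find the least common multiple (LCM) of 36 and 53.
1908

First find GCD(36, 53) using the Euclidean algorithm:
36 = 0 × 53 + 36
53 = 1 × 36 + 17
36 = 2 × 17 + 2
17 = 8 × 2 + 1
2 = 2 × 1 + 0
GCD(36, 53) = 1

LCM formula: LCM(a, b) = (a × b) / GCD(a, b)
LCM(36, 53) = (36 × 53) / 1
LCM(36, 53) = 1908 / 1
LCM(36, 53) = 1908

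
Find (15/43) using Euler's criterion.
(15/43) = 15^{21} mod 43 = 1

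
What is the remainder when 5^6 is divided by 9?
6 = 4 + 2 (binary 110). Repeated squaring mod 9: 5^1 ≡ 5; 5^2 ≡ 5² = 25 ≡ 7; 5^4 ≡ 7² = 49 ≡ 4. Multiply: 5^6 = 5^4 × 5^2 ≡ 4 × 7 (mod 9): 4 × 7 = 28 ≡ 1. So 5^6 ≡ 1 (mod 9).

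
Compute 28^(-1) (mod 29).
28

Using Extended Euclidean Algorithm:
gcd(28, 29) = 1
Bezout coefficients: 28 × -1 + 29 × 1 = 1
So 28 × -1 ≡ 1 (mod 29)
The inverse is -1 mod 29 = 28
Verification: 28 × 28 = 784 = 27 × 29 + 1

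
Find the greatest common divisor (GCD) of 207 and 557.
1

Using the Euclidean algorithm:
207 = 0 × 557 + 207
557 = 2 × 207 + 143
207 = 1 × 143 + 64
143 = 2 × 64 + 15
64 = 4 × 15 + 4
15 = 3 × 4 + 3
4 = 1 × 3 + 1
3 = 3 × 1 + 0

GCD(207, 557) = 1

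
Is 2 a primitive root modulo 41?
No

To verify, check if 2^(40/q) ≢ 1 (mod 41) for each prime divisor q of 40
Divisors of 40 = 40: [1, 2, 4, 5, 8, 10, 20, 40]
  2^(40/2) = 2^20 ≡ 1 (mod 41)
  2^(40/5) = 2^8 ≡ 10 (mod 41)
Conclusion: 2 is not a primitive root modulo 41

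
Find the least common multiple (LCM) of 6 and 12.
12

First find GCD(6, 12) using the Euclidean algorithm:
6 = 0 × 12 + 6
12 = 2 × 6 + 0
GCD(6, 12) = 6

LCM formula: LCM(a, b) = (a × b) / GCD(a, b)
LCM(6, 12) = (6 × 12) / 6
LCM(6, 12) = 72 / 6
LCM(6, 12) = 12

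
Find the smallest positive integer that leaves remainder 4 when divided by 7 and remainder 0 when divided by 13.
M = 7 × 13 = 91. M₁ = 13, y₁ ≡ 6 (mod 7). M₂ = 7, y₂ ≡ 2 (mod 13). y = 4×13×6 + 0×7×2 ≡ 39 (mod 91). The smallest positive such number is 39.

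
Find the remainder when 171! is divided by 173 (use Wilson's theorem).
(172)! = (171)! × (172) ≡ -1 (mod 173). So (171)! ≡ -1 × (172)^(-1) ≡ (-1)×(-1) = 1 (mod 173)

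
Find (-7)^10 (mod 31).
(-7) ≡ 24 (mod 31). 10 = 8 + 2 (binary 1010). Repeated squaring mod 31: 24^1 ≡ 24; 24^2 ≡ 24² = 576 ≡ 18; 24^4 ≡ 18² = 324 ≡ 14; 24^8 ≡ 14² = 196 ≡ 10. Multiply: (-7)^10 ≡ 24^8 × 24^2 ≡ 10 × 18 (mod 31): 10 × 18 = 180 ≡ 25. So (-7)^10 ≡ 25 (mod 31).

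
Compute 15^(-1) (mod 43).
15^(-1) ≡ 23 (mod 43). Verification: 15 × 23 = 345 ≡ 1 (mod 43)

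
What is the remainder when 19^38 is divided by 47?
Using repeated squaring. 38 = 32 + 4 + 2 (binary 100110). Repeated squaring mod 47: 19^1 ≡ 19; 19^2 ≡ 19² = 361 ≡ 32; 19^4 ≡ 32² = 1024 ≡ 37; 19^8 ≡ 37² = 1369 ≡ 6; 19^16 ≡ 6² = 36 ≡ 36; 19^32 ≡ 36² = 1296 ≡ 27. Multiply: 19^38 = 19^32 × 19^4 × 19^2 ≡ 27 × 37 × 32 (mod 47): 27 × 37 = 999 ≡ 12; 12 × 32 = 384 ≡ 8. So 19^38 ≡ 8 (mod 47).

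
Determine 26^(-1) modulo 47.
26^(-1) ≡ 38 (mod 47). Verification: 26 × 38 = 988 ≡ 1 (mod 47)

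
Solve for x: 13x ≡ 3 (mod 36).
3

Since gcd(13, 36) = 1 divides 3, a solution exists.
Multiply both sides by the inverse of 13 mod 36:
  13^(-1) mod 36 = 25
  x ≡ 25 × 3 ≡ 75 ≡ 3 (mod 36)
Verification: 13 × 3 = 39 = 1 × 36 + 3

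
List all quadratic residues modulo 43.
QRs mod 43: {1, 4, 6, 9, 10, 11, 13, 14, 15, 16, 17, 21, 23, 24, 25, 31, 35, 36, 38, 40, 41}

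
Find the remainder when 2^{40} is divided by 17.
By Fermat: 2^{16} ≡ 1 (mod 17). 40 = 2×16 + 8. So 2^{40} ≡ 2^{8} ≡ 1 (mod 17)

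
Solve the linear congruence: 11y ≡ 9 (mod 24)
3

Since gcd(11, 24) = 1 divides 9, a solution exists.
Multiply both sides by the inverse of 11 mod 24:
  11^(-1) mod 24 = 11
  x ≡ 11 × 9 ≡ 99 ≡ 3 (mod 24)
Verification: 11 × 3 = 33 = 1 × 24 + 9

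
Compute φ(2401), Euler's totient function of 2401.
2058

Prime factorization: 2401 = 7^4
Using the formula φ(n) = n × Π(1 - 1/p) for each prime factor p:
φ(2401) = 2401 × (1 - 1/7)
φ(2401) = 2058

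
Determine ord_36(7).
Powers of 7 mod 36: 7^1≡7, 7^2≡13, 7^3≡19, 7^4≡25, 7^5≡31, 7^6≡1. Order = 6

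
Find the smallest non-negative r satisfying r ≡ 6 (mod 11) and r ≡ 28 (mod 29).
M = 11 × 29 = 319. M₁ = 29, y₁ ≡ 8 (mod 11). M₂ = 11, y₂ ≡ 8 (mod 29). r = 6×29×8 + 28×11×8 ≡ 28 (mod 319)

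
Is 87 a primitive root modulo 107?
No

To verify, check if 87^(106/q) ≢ 1 (mod 107) for each prime divisor q of 106
Divisors of 106 = 106: [1, 2, 53, 106]
  87^(106/2) = 87^53 ≡ 1 (mod 107)
  87^(106/53) = 87^2 ≡ 79 (mod 107)
Conclusion: 87 is not a primitive root modulo 107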